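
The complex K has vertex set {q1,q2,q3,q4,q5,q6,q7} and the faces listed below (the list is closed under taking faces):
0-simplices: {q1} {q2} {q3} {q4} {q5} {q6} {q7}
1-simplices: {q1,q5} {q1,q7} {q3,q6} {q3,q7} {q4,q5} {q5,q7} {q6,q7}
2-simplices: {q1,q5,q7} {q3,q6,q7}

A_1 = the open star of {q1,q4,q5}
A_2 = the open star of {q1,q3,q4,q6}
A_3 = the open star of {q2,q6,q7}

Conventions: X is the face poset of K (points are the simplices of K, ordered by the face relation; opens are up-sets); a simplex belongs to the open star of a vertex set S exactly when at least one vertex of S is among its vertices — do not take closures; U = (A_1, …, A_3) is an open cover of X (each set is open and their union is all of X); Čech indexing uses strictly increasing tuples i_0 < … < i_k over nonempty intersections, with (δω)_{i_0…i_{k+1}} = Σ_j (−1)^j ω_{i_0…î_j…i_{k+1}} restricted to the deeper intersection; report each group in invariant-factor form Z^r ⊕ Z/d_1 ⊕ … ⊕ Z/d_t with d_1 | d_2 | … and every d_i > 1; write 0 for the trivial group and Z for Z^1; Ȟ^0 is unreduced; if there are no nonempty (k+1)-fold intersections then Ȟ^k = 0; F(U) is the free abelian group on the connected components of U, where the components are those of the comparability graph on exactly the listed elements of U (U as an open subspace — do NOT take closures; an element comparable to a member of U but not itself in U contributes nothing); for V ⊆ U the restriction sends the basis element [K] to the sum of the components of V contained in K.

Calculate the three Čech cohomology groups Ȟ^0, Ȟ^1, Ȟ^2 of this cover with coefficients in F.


Ȟ^0 ≅ Z^2, Ȟ^1 ≅ 0 and Ȟ^2 ≅ 0

intersection data:
  A1={{q1},{q4},{q5},{q1,q5},{q1,q7},{q4,q5},{q5,q7},{q1,q5,q7}} A2={{q1},{q3},{q4},{q6},{q1,q5},{q1,q7},{q3,q6},{q3,q7},{q4,q5},{q6,q7},{q1,q5,q7},{q3,q6,q7}} A3={{q2},{q6},{q7},{q1,q7},{q3,q6},{q3,q7},{q5,q7},{q6,q7},{q1,q5,q7},{q3,q6,q7}}
  A12={{q1},{q4},{q1,q5},{q1,q7},{q4,q5},{q1,q5,q7}} A13={{q1,q7},{q5,q7},{q1,q5,q7}} A23={{q6},{q1,q7},{q3,q6},{q3,q7},{q6,q7},{q1,q5,q7},{q3,q6,q7}}
  A123={{q1,q7},{q1,q5,q7}}
components per intersection:
  A1: {{q1},{q4},{q5},{q1,q5},{q1,q7},{q4,q5},{q5,q7},{q1,q5,q7}}
  A2: {{q1},{q1,q5},{q1,q7},{q1,q5,q7}} {{q3},{q6},{q3,q6},{q3,q7},{q6,q7},{q3,q6,q7}} {{q4},{q4,q5}}
  A3: {{q2}} {{q6},{q7},{q1,q7},{q3,q6},{q3,q7},{q5,q7},{q6,q7},{q1,q5,q7},{q3,q6,q7}}
  A12: {{q1},{q1,q5},{q1,q7},{q1,q5,q7}} {{q4},{q4,q5}}
  A13: {{q1,q7},{q5,q7},{q1,q5,q7}}
  A23: {{q6},{q3,q6},{q3,q7},{q6,q7},{q3,q6,q7}} {{q1,q7},{q1,q5,q7}}
  A123: {{q1,q7},{q1,q5,q7}}
C dims 6,5,1; δ0: rk 4, SNF 1^4; δ1: rk 1, SNF 1^1
Ȟ^0 = (6 − 4) − 0 = 2, so Ȟ^0 ≅ Z^2
Ȟ^1 = (5 − 1) − 4 = 0, so Ȟ^1 ≅ 0
Ȟ^2 = (1 − 0) − 1 = 0, so Ȟ^2 ≅ 0


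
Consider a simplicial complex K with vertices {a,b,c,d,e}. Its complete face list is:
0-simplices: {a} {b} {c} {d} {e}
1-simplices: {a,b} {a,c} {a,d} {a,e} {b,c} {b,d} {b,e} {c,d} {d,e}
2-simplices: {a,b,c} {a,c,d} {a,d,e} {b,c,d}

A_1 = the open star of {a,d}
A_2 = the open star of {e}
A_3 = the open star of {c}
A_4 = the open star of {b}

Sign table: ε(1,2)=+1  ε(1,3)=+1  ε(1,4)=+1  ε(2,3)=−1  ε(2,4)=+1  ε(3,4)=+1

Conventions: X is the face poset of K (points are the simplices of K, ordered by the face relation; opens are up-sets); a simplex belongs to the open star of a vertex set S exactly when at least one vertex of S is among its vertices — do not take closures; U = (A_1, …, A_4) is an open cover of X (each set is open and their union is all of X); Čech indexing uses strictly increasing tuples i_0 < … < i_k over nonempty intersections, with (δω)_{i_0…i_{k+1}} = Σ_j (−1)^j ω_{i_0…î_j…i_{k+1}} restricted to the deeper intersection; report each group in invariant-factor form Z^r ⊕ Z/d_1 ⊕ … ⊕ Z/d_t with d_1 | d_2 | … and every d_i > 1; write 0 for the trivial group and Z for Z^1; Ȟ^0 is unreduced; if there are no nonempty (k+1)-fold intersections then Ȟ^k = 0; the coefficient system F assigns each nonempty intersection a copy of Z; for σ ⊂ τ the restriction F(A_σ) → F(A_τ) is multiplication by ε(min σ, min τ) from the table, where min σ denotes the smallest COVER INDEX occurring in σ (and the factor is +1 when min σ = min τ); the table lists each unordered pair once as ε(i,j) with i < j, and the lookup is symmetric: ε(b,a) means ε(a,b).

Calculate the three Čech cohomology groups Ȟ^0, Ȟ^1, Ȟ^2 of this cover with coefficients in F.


nerve of the cover:
  A1={{a},{d},{a,b},{a,c},{a,d},{a,e},{b,d},{c,d},{d,e},{a,b,c},{a,c,d},{a,d,e},{b,c,d}} A2={{e},{a,e},{b,e},{d,e},{a,d,e}} A3={{c},{a,c},{b,c},{c,d},{a,b,c},{a,c,d},{b,c,d}} A4={{b},{a,b},{b,c},{b,d},{b,e},{a,b,c},{b,c,d}}
  A12={{a,e},{d,e},{a,d,e}} A13={{a,c},{c,d},{a,b,c},{a,c,d},{b,c,d}} A14={{a,b},{b,d},{a,b,c},{b,c,d}} A24={{b,e}} A34={{b,c},{a,b,c},{b,c,d}}
  A134={{a,b,c},{b,c,d}}
C dims 4,5,1; δ0: rk 3, SNF 1^3; δ1: rk 1, SNF 1^1
Ȟ^0 = (4 − 3) − 0 = 1, so Ȟ^0 ≅ Z
Ȟ^1 = (5 − 1) − 3 = 1, so Ȟ^1 ≅ Z
Ȟ^2 = (1 − 0) − 1 = 0, so Ȟ^2 ≅ 0

Ȟ^0 ≅ Z,  Ȟ^1 ≅ Z,  Ȟ^2 ≅ 0


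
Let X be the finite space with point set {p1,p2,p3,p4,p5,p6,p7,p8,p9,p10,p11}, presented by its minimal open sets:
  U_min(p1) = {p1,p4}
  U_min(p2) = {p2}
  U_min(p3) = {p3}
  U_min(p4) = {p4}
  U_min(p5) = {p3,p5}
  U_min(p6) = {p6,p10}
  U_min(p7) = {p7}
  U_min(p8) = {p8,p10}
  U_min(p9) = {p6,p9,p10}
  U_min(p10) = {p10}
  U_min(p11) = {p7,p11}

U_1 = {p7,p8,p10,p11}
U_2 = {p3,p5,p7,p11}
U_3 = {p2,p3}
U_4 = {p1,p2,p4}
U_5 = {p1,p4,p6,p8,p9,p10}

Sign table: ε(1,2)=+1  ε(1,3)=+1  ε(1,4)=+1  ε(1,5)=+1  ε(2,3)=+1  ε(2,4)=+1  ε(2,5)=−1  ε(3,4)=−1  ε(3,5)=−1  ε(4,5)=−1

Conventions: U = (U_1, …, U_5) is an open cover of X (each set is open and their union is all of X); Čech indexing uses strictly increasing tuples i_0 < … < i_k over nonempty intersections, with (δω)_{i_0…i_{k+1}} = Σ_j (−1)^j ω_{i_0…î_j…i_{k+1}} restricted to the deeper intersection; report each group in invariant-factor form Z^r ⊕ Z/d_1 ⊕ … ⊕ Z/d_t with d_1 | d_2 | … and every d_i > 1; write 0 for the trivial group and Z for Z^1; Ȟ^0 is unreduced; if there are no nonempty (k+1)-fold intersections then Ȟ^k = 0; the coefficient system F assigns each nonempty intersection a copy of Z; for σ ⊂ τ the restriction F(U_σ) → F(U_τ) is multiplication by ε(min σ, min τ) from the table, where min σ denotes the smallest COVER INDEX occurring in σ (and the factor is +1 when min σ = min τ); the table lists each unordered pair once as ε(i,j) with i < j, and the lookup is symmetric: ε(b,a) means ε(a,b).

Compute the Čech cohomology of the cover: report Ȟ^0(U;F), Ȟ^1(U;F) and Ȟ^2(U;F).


nerve simplices:
  U12={p7,p11} U15={p8,p10} U23={p3} U34={p2} U45={p1,p4}
C dims 5,5; δ0: rk 4, SNF 1^4
degree 0: 5−4−0 = 1 → Ȟ^0 ≅ Z
degree 1: 5−0−4 = 1 → Ȟ^1 ≅ Z
degree 2: 0−0−0 = 0 → Ȟ^2 ≅ 0

Ȟ^0 ≅ Z, Ȟ^1 ≅ Z, Ȟ^2 ≅ 0


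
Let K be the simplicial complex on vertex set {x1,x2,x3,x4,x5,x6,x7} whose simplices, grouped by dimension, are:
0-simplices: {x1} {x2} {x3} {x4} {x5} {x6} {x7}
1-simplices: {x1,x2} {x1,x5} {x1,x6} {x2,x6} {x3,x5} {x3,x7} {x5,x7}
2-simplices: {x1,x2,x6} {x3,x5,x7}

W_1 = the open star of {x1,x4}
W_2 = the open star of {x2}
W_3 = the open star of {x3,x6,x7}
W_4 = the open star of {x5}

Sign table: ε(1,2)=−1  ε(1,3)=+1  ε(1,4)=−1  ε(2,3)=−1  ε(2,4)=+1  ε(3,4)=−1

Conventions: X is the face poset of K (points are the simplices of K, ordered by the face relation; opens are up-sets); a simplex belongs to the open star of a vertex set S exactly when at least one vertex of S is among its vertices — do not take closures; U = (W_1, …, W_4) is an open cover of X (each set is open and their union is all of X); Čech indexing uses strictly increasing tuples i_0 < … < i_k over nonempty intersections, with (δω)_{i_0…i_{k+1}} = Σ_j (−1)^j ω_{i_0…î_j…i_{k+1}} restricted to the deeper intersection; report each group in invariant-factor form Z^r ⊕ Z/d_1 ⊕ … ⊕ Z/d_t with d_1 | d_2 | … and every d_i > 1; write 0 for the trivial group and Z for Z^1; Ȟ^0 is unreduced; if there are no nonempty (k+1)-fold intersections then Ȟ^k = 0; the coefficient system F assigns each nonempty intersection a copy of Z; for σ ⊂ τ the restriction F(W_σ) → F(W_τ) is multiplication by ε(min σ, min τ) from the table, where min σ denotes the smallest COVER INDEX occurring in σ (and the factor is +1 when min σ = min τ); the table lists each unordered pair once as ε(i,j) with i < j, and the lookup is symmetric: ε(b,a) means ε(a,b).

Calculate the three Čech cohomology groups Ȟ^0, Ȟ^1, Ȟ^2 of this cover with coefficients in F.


nonempty intersections:
  W1={{x1},{x4},{x1,x2},{x1,x5},{x1,x6},{x1,x2,x6}} W2={{x2},{x1,x2},{x2,x6},{x1,x2,x6}} W3={{x3},{x6},{x7},{x1,x6},{x2,x6},{x3,x5},{x3,x7},{x5,x7},{x1,x2,x6},{x3,x5,x7}} W4={{x5},{x1,x5},{x3,x5},{x5,x7},{x3,x5,x7}}
  W12={{x1,x2},{x1,x2,x6}} W13={{x1,x6},{x1,x2,x6}} W14={{x1,x5}} W23={{x2,x6},{x1,x2,x6}} W34={{x3,x5},{x5,x7},{x3,x5,x7}}
  W123={{x1,x2,x6}}
C dims 4,5,1; δ0: rk 3, SNF 1^3; δ1: rk 1, SNF 1^1
Ȟ^0: (4−3)−0=1 ⇒ Z
Ȟ^1: (5−1)−3=1 ⇒ Z
Ȟ^2: (1−0)−1=0 ⇒ 0

Ȟ^0 ≅ Z,  Ȟ^1 ≅ Z,  Ȟ^2 ≅ 0


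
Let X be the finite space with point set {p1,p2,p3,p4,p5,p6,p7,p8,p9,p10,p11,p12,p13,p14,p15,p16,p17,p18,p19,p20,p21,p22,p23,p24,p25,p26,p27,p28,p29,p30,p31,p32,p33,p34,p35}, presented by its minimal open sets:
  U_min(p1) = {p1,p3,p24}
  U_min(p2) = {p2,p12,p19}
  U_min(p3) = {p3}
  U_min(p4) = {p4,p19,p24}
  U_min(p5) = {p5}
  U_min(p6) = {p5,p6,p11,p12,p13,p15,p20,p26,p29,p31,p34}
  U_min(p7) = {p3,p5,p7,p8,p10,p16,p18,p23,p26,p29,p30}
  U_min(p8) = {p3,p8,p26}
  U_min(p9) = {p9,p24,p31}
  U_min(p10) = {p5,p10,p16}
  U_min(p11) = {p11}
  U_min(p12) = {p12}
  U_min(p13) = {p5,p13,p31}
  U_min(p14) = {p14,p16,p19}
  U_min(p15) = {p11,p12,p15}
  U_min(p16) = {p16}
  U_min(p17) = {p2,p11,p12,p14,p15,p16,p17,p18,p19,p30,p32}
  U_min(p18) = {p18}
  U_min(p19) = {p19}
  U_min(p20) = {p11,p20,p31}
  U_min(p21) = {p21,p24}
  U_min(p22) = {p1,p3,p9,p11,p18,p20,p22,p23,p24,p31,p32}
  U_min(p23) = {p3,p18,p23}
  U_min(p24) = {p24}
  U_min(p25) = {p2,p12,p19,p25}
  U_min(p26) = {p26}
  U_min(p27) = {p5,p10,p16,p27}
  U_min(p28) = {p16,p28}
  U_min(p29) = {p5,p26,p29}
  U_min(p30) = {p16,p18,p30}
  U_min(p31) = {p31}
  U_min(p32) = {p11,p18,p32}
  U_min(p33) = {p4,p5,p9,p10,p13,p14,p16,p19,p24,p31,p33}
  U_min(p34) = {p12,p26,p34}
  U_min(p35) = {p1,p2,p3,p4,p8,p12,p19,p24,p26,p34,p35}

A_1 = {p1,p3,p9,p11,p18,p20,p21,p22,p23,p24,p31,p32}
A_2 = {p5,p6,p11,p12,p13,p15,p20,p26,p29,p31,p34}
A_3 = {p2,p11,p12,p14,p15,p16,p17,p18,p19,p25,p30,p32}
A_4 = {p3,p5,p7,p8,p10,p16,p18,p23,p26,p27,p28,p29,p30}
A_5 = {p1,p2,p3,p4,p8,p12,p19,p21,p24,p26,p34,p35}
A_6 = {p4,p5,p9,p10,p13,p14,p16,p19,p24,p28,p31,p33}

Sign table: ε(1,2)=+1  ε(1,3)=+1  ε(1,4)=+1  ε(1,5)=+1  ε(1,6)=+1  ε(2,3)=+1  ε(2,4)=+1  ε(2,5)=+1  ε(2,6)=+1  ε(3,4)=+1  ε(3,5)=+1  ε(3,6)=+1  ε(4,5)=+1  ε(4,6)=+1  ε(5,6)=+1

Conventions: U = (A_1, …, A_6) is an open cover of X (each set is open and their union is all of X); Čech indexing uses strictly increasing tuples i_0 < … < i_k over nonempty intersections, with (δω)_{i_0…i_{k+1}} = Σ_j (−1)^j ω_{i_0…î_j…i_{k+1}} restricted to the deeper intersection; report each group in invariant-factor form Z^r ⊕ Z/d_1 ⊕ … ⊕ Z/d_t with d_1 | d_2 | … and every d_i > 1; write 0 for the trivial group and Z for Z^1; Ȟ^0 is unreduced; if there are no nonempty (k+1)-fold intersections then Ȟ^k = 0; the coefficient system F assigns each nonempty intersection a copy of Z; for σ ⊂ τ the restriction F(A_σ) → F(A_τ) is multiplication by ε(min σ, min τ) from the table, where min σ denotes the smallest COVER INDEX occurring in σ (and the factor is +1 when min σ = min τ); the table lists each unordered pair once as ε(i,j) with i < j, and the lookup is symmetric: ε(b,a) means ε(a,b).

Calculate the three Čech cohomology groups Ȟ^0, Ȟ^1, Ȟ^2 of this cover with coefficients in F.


Ȟ^0 = Z, Ȟ^1 = 0 and Ȟ^2 = Z/2

nonempty overlaps:
  A12={p11,p20,p31} A13={p11,p18,p32} A14={p3,p18,p23} A15={p1,p3,p21,p24} A16={p9,p24,p31} A23={p11,p12,p15} A24={p5,p26,p29} A25={p12,p26,p34} A26={p5,p13,p31} A34={p16,p18,p30} A35={p2,p12,p19} A36={p14,p16,p19} A45={p3,p8,p26} A46={p5,p10,p16,p28} A56={p4,p19,p24}
  A123={p11} A126={p31} A134={p18} A145={p3} A156={p24} A235={p12} A245={p26} A246={p5} A346={p16} A356={p19}
C dims 6,15,10; δ0: rk 5, SNF 1^5; δ1: rk 10, SNF 1^9·2
degree 0: 6−5−0 = 1 → Ȟ^0 ≅ Z
degree 1: 15−10−5 = 0 → Ȟ^1 ≅ 0
degree 2: 10−0−10 = 0 plus torsion [2] → Ȟ^2 ≅ Z/2


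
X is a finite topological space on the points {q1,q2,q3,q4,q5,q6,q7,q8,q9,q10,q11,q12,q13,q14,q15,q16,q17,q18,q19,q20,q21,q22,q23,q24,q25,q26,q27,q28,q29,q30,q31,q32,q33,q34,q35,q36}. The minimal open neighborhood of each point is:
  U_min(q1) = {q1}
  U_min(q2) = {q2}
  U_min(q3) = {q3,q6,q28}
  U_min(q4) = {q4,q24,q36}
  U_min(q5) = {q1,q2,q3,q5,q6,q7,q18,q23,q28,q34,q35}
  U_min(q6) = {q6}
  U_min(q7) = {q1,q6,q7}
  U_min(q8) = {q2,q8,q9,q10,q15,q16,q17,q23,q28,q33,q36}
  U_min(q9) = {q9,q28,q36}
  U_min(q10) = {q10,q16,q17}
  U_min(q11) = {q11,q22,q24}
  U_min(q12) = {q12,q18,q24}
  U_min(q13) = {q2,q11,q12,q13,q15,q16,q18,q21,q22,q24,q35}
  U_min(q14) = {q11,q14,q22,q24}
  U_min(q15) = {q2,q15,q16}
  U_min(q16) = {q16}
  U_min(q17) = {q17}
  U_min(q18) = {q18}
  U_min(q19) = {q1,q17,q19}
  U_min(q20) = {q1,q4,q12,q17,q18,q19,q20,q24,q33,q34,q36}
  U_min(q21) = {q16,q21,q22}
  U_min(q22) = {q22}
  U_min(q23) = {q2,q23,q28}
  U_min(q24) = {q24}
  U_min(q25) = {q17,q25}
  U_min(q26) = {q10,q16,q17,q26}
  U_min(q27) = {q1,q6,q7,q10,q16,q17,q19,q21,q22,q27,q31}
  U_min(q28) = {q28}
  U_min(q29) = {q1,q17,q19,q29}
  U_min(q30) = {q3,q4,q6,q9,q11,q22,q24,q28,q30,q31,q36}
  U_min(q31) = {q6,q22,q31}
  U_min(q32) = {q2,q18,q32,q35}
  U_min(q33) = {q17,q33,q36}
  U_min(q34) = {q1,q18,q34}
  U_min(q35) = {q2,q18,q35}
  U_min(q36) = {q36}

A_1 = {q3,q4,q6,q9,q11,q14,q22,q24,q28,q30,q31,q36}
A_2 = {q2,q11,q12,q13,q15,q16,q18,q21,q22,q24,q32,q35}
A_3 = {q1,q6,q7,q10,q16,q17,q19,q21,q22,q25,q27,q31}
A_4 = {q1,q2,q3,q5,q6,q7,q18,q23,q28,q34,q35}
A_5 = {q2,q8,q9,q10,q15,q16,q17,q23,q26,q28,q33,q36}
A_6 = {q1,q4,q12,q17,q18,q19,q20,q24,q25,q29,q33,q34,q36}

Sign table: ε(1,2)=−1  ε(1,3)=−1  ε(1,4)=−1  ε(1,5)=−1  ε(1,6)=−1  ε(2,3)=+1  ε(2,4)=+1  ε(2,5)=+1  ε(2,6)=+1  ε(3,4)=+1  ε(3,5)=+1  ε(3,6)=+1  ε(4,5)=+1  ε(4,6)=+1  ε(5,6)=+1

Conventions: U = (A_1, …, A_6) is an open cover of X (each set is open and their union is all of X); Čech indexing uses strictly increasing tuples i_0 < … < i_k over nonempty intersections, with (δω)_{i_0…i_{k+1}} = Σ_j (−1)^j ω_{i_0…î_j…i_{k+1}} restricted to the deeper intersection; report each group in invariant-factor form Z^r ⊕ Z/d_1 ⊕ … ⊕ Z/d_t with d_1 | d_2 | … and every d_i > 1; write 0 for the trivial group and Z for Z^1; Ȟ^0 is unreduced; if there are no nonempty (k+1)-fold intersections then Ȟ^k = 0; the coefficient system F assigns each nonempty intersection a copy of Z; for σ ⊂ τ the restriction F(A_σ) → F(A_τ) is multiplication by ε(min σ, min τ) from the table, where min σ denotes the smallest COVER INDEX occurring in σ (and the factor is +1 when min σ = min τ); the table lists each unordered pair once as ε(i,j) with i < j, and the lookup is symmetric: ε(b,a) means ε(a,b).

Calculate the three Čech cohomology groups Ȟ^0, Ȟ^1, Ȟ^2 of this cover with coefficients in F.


cover nerve:
  A12={q11,q22,q24} A13={q6,q22,q31} A14={q3,q6,q28} A15={q9,q28,q36} A16={q4,q24,q36} A23={q16,q21,q22} A24={q2,q18,q35} A25={q2,q15,q16} A26={q12,q18,q24} A34={q1,q6,q7} A35={q10,q16,q17} A36={q1,q17,q19,q25} A45={q2,q23,q28} A46={q1,q18,q34} A56={q17,q33,q36}
  A123={q22} A126={q24} A134={q6} A145={q28} A156={q36} A235={q16} A245={q2} A246={q18} A346={q1} A356={q17}
C dims 6,15,10; δ0: rk 5, SNF 1^5; δ1: rk 10, SNF 1^9·2
Ȟ^0: (6−5)−0=1 ⇒ Z
Ȟ^1: (15−10)−5=0 ⇒ 0
Ȟ^2: (10−0)−10=0 plus torsion [2] ⇒ Z/2

Ȟ^0(U;F) ≅ Z; Ȟ^1(U;F) ≅ 0; Ȟ^2(U;F) ≅ Z/2


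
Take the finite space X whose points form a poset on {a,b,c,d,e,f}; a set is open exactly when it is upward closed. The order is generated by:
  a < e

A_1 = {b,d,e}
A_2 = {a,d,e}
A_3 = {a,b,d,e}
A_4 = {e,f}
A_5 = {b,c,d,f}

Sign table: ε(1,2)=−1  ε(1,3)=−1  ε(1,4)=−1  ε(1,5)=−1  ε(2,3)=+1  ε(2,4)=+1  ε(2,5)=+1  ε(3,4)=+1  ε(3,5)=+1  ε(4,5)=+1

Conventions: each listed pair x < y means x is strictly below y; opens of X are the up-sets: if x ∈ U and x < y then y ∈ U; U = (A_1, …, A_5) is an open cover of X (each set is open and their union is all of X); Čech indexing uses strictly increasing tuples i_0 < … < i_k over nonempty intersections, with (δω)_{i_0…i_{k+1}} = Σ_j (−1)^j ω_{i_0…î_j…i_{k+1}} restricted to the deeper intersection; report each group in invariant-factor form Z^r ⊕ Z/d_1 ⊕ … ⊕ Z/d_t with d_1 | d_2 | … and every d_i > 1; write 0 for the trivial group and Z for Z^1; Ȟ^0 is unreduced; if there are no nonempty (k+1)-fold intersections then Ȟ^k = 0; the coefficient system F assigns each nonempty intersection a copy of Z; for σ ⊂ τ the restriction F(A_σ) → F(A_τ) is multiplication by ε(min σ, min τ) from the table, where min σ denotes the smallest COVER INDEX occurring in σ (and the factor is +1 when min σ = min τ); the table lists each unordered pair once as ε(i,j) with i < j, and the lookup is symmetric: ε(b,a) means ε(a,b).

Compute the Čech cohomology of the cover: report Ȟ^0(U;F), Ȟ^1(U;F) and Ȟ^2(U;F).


Ȟ^0 ≅ Z; Ȟ^1 ≅ Z; Ȟ^2 ≅ 0

nonempty intersections:
  A12={d,e} A13={b,d,e} A14={e} A15={b,d} A23={a,d,e} A24={e} A25={d} A34={e} A35={b,d} A45={f}
  A123={d,e} A124={e} A125={d} A134={e} A135={b,d} A234={e} A235={d}
  A1234={e} A1235={d}
C dims 5,10,7,2; δ0: rk 4, SNF 1^4; δ1: rk 5, SNF 1^5; δ2: rk 2, SNF 1^2
Ȟ^0: (5−4)−0=1 ⇒ Z
Ȟ^1: (10−5)−4=1 ⇒ Z
Ȟ^2: (7−2)−5=0 ⇒ 0


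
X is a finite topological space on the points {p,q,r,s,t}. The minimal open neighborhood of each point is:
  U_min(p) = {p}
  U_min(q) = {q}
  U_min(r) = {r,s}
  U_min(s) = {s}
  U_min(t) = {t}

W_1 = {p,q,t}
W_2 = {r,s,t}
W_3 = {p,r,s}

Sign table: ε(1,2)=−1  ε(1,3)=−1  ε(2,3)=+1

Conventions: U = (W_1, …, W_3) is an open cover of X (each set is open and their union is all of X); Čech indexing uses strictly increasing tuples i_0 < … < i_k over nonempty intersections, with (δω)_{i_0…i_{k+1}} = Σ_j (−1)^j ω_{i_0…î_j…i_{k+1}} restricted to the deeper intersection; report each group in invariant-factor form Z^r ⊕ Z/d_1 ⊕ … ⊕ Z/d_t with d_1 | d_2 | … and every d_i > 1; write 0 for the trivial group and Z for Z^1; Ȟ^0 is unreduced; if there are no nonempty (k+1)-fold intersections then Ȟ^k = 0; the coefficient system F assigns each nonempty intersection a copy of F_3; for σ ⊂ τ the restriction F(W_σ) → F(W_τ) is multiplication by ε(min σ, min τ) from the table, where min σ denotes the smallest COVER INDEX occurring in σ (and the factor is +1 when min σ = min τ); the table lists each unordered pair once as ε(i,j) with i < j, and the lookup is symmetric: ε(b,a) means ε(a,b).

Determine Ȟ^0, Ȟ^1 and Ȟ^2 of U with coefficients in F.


nonempty intersections:
  W12={t} W13={p} W23={r,s}
C dims 3,3; δ0: rk_F3 2
Ȟ^0: (3−2)−0=1 ⇒ Z/3
Ȟ^1: (3−0)−2=1 ⇒ Z/3
Ȟ^2: (0−0)−0=0 ⇒ 0

Ȟ^0 = Z/3, Ȟ^1 = Z/3, Ȟ^2 = 0


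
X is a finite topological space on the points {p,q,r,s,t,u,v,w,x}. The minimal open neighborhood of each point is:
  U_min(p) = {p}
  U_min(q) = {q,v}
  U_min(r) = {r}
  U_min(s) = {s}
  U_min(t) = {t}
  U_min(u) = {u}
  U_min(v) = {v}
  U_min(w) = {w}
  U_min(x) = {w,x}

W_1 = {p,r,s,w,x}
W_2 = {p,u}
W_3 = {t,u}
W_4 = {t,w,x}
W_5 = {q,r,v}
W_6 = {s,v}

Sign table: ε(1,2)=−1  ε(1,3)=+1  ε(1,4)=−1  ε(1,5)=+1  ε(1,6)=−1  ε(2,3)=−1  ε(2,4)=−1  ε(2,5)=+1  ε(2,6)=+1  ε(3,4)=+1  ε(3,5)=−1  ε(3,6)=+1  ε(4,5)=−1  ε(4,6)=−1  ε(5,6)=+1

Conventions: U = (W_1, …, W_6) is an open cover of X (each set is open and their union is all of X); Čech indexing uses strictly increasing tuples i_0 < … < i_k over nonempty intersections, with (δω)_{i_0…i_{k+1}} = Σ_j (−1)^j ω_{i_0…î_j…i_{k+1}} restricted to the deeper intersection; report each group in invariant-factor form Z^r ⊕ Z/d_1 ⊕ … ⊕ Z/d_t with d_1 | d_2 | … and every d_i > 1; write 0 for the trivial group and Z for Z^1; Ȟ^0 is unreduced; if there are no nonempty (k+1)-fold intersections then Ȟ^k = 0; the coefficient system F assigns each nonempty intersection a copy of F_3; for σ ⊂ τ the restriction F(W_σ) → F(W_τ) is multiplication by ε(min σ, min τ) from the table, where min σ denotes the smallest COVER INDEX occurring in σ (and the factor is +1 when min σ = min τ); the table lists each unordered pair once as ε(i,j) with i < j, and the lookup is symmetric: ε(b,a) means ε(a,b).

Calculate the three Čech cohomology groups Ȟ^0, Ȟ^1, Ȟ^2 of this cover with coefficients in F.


Ȟ^0 = 0, Ȟ^1 = Z/3, Ȟ^2 = 0

cover nerve:
  W12={p} W14={w,x} W15={r} W16={s} W23={u} W34={t} W56={v}
C dims 6,7; δ0: rk_F3 6
Ȟ^0: (6−6)−0=0 ⇒ 0
Ȟ^1: (7−0)−6=1 ⇒ Z/3
Ȟ^2: (0−0)−0=0 ⇒ 0


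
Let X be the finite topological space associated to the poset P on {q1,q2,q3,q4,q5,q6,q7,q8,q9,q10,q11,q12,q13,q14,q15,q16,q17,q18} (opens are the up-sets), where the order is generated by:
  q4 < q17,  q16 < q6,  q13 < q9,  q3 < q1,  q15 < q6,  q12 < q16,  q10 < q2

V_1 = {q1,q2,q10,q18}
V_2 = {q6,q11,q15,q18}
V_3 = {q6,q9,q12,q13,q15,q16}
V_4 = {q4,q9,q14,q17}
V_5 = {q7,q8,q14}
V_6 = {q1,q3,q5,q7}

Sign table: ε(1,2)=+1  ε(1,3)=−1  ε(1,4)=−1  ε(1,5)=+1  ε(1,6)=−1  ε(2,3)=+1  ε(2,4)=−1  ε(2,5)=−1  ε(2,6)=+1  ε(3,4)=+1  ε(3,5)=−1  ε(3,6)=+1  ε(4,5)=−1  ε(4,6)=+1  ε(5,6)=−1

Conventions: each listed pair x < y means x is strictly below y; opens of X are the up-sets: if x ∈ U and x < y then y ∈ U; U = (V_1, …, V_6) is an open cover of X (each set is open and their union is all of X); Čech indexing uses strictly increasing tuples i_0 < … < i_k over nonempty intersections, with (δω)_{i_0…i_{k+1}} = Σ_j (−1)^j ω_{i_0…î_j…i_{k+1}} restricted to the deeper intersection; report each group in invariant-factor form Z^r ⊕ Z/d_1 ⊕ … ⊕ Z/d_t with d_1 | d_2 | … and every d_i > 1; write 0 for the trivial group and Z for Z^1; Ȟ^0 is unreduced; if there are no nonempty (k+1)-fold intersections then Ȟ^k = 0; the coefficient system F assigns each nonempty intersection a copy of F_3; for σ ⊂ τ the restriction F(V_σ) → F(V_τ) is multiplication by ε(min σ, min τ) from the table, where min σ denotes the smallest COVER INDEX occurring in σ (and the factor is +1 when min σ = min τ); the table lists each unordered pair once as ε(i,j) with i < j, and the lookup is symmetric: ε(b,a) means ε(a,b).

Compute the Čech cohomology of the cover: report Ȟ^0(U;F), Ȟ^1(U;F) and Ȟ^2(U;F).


Ȟ^0 = 0, Ȟ^1 = 0, Ȟ^2 = 0

nonempty intersections:
  V12={q18} V16={q1} V23={q6,q15} V34={q9} V45={q14} V56={q7}
C dims 6,6; δ0: rk_F3 6
Ȟ^0: (6−6)−0=0 ⇒ 0
Ȟ^1: (6−0)−6=0 ⇒ 0
Ȟ^2: (0−0)−0=0 ⇒ 0


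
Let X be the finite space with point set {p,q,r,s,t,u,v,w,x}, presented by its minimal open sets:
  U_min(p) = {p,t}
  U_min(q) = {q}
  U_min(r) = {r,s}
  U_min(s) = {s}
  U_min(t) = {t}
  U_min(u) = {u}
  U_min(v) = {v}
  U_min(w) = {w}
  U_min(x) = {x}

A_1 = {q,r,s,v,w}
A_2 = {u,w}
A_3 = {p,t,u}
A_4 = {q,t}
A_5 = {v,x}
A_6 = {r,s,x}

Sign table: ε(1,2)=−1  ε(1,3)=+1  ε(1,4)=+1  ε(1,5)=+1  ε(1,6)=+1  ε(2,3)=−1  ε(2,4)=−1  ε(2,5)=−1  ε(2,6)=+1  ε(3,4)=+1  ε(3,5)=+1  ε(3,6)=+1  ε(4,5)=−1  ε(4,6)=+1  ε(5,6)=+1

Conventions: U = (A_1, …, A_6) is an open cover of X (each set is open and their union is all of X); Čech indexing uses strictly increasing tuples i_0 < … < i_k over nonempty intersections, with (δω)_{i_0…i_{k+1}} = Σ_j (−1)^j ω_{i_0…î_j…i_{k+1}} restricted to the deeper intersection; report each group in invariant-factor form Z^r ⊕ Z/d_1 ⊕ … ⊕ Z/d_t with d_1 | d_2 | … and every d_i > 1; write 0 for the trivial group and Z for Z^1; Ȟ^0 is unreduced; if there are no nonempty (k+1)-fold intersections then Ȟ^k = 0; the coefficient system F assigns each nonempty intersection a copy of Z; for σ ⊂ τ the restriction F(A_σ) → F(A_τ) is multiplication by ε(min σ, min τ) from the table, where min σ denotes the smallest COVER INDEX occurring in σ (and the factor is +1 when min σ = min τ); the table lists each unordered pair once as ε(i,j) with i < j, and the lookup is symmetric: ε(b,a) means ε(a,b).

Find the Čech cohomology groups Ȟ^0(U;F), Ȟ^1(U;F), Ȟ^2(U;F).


intersection data:
  A12={w} A14={q} A15={v} A16={r,s} A23={u} A34={t} A56={x}
C dims 6,7; δ0: rk 5, SNF 1^5
Ȟ^0 = (6 − 5) − 0 = 1, so Ȟ^0 ≅ Z
Ȟ^1 = (7 − 0) − 5 = 2, so Ȟ^1 ≅ Z^2
Ȟ^2 = (0 − 0) − 0 = 0, so Ȟ^2 ≅ 0

Ȟ^0 ≅ Z; Ȟ^1 ≅ Z^2; Ȟ^2 ≅ 0


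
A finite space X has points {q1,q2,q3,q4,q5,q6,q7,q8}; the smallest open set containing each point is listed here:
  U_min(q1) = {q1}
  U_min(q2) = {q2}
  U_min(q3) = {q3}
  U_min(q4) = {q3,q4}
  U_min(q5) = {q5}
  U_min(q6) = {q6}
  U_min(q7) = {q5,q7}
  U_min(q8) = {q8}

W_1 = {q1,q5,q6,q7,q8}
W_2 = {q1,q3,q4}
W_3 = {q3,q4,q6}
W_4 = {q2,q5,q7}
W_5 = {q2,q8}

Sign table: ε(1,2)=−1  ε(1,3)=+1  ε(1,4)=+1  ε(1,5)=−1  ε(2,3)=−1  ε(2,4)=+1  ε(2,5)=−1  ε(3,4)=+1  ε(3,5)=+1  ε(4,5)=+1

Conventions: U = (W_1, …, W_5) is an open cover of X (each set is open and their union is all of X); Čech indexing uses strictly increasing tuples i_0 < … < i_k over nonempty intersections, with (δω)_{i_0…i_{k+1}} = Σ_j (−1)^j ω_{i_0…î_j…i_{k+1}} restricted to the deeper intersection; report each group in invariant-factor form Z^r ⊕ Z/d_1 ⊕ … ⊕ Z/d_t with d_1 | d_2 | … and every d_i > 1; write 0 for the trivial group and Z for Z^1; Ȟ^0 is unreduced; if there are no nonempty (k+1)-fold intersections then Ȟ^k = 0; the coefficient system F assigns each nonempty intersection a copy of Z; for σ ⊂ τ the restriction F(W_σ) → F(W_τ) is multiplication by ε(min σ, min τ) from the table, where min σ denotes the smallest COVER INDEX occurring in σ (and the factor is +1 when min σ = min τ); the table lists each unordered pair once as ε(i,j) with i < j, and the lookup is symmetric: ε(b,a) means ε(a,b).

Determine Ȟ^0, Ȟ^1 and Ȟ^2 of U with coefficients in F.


nerve of the cover:
  W12={q1} W13={q6} W14={q5,q7} W15={q8} W23={q3,q4} W45={q2}
C dims 5,6; δ0: rk 5, SNF 1^4·2
Ȟ^0 = (5 − 5) − 0 = 0, so Ȟ^0 ≅ 0
Ȟ^1 = (6 − 0) − 5 = 1 plus torsion [2], so Ȟ^1 ≅ Z ⊕ Z/2
Ȟ^2 = (0 − 0) − 0 = 0, so Ȟ^2 ≅ 0

Ȟ^0 ≅ 0, Ȟ^1 ≅ Z ⊕ Z/2 and Ȟ^2 ≅ 0


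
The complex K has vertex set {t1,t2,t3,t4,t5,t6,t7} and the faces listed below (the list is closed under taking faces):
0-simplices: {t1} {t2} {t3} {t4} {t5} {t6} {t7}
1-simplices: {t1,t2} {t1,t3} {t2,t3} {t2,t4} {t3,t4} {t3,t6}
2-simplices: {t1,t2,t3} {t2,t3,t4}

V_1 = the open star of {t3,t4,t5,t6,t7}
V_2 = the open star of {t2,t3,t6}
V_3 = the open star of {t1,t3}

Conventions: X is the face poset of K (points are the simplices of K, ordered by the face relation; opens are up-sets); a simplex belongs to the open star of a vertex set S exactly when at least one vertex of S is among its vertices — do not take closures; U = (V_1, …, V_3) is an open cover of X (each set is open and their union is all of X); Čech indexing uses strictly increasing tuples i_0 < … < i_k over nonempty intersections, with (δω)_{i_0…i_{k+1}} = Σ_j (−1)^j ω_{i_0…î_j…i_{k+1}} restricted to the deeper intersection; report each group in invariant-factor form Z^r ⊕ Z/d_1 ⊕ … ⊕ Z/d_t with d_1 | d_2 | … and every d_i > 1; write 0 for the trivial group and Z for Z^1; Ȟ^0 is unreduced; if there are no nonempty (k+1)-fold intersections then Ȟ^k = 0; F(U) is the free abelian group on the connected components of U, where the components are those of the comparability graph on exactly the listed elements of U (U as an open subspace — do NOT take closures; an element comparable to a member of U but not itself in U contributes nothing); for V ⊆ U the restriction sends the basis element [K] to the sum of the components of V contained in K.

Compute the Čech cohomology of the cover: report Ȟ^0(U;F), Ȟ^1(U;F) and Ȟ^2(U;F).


intersection data:
  V1={{t3},{t4},{t5},{t6},{t7},{t1,t3},{t2,t3},{t2,t4},{t3,t4},{t3,t6},{t1,t2,t3},{t2,t3,t4}} V2={{t2},{t3},{t6},{t1,t2},{t1,t3},{t2,t3},{t2,t4},{t3,t4},{t3,t6},{t1,t2,t3},{t2,t3,t4}} V3={{t1},{t3},{t1,t2},{t1,t3},{t2,t3},{t3,t4},{t3,t6},{t1,t2,t3},{t2,t3,t4}}
  V12={{t3},{t6},{t1,t3},{t2,t3},{t2,t4},{t3,t4},{t3,t6},{t1,t2,t3},{t2,t3,t4}} V13={{t3},{t1,t3},{t2,t3},{t3,t4},{t3,t6},{t1,t2,t3},{t2,t3,t4}} V23={{t3},{t1,t2},{t1,t3},{t2,t3},{t3,t4},{t3,t6},{t1,t2,t3},{t2,t3,t4}}
  V123={{t3},{t1,t3},{t2,t3},{t3,t4},{t3,t6},{t1,t2,t3},{t2,t3,t4}}
components per intersection:
  V1: {{t3},{t4},{t6},{t1,t3},{t2,t3},{t2,t4},{t3,t4},{t3,t6},{t1,t2,t3},{t2,t3,t4}} {{t5}} {{t7}}
  V2: {{t2},{t3},{t6},{t1,t2},{t1,t3},{t2,t3},{t2,t4},{t3,t4},{t3,t6},{t1,t2,t3},{t2,t3,t4}}
  V3: {{t1},{t3},{t1,t2},{t1,t3},{t2,t3},{t3,t4},{t3,t6},{t1,t2,t3},{t2,t3,t4}}
  V12: {{t3},{t6},{t1,t3},{t2,t3},{t2,t4},{t3,t4},{t3,t6},{t1,t2,t3},{t2,t3,t4}}
  V13: {{t3},{t1,t3},{t2,t3},{t3,t4},{t3,t6},{t1,t2,t3},{t2,t3,t4}}
  V23: {{t3},{t1,t2},{t1,t3},{t2,t3},{t3,t4},{t3,t6},{t1,t2,t3},{t2,t3,t4}}
  V123: {{t3},{t1,t3},{t2,t3},{t3,t4},{t3,t6},{t1,t2,t3},{t2,t3,t4}}
C dims 5,3,1; δ0: rk 2, SNF 1^2; δ1: rk 1, SNF 1^1
Ȟ^0 = (5 − 2) − 0 = 3, so Ȟ^0 ≅ Z^3
Ȟ^1 = (3 − 1) − 2 = 0, so Ȟ^1 ≅ 0
Ȟ^2 = (1 − 0) − 1 = 0, so Ȟ^2 ≅ 0

Ȟ^0 = Z^3, Ȟ^1 = 0 and Ȟ^2 = 0


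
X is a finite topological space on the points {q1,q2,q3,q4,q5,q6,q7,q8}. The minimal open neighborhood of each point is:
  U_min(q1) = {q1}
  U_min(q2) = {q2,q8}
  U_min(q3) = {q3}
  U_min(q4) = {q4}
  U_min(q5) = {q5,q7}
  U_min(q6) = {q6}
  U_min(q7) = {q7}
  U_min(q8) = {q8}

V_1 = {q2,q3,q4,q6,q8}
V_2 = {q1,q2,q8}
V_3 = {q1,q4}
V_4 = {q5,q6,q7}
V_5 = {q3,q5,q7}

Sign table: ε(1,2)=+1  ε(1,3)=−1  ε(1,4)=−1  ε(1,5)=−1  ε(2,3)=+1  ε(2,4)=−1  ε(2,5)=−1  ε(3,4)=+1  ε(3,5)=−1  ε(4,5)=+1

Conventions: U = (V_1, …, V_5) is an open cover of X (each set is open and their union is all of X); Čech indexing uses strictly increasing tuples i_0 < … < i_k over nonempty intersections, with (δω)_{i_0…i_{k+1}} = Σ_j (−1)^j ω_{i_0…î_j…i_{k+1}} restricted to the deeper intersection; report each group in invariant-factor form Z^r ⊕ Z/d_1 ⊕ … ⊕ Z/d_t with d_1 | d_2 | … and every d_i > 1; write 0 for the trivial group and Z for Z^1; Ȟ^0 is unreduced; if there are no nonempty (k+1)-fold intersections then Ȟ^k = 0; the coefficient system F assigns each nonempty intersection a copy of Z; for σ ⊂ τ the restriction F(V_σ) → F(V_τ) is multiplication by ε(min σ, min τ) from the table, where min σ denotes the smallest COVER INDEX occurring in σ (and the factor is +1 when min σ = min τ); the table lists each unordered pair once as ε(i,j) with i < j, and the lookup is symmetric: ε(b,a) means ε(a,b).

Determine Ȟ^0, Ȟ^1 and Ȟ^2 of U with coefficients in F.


Ȟ^0 ≅ 0, Ȟ^1 ≅ Z ⊕ Z/2, Ȟ^2 ≅ 0

intersection data:
  V12={q2,q8} V13={q4} V14={q6} V15={q3} V23={q1} V45={q5,q7}
C dims 5,6; δ0: rk 5, SNF 1^4·2
Ȟ^0 = (5 − 5) − 0 = 0, so Ȟ^0 ≅ 0
Ȟ^1 = (6 − 0) − 5 = 1 plus torsion [2], so Ȟ^1 ≅ Z ⊕ Z/2
Ȟ^2 = (0 − 0) − 0 = 0, so Ȟ^2 ≅ 0


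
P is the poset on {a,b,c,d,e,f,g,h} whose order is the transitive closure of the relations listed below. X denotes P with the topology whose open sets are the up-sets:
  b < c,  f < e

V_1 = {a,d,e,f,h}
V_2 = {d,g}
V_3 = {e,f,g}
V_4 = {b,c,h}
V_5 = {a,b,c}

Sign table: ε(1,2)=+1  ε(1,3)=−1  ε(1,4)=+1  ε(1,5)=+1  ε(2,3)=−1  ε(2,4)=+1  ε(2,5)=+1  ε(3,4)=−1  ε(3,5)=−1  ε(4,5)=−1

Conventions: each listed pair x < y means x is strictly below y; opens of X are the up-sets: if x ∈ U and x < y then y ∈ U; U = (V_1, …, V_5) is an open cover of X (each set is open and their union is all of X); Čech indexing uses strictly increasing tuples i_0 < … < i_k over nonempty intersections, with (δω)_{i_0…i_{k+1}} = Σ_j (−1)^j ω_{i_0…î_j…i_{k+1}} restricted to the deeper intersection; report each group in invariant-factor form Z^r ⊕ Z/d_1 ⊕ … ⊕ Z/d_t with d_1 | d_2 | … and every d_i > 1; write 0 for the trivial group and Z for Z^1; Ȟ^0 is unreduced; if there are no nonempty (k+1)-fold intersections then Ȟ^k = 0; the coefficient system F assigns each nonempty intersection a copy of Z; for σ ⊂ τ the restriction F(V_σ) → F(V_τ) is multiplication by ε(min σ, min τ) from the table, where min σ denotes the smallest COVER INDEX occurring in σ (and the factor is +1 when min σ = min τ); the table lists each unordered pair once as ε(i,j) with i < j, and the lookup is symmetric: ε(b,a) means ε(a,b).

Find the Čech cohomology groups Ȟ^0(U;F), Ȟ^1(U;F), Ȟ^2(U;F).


nonempty overlaps:
  V12={d} V13={e,f} V14={h} V15={a} V23={g} V45={b,c}
C dims 5,6; δ0: rk 5, SNF 1^4·2
degree 0: 5−5−0 = 0 → Ȟ^0 ≅ 0
degree 1: 6−0−5 = 1 plus torsion [2] → Ȟ^1 ≅ Z ⊕ Z/2
degree 2: 0−0−0 = 0 → Ȟ^2 ≅ 0

Ȟ^0 ≅ 0; Ȟ^1 ≅ Z ⊕ Z/2; Ȟ^2 ≅ 0


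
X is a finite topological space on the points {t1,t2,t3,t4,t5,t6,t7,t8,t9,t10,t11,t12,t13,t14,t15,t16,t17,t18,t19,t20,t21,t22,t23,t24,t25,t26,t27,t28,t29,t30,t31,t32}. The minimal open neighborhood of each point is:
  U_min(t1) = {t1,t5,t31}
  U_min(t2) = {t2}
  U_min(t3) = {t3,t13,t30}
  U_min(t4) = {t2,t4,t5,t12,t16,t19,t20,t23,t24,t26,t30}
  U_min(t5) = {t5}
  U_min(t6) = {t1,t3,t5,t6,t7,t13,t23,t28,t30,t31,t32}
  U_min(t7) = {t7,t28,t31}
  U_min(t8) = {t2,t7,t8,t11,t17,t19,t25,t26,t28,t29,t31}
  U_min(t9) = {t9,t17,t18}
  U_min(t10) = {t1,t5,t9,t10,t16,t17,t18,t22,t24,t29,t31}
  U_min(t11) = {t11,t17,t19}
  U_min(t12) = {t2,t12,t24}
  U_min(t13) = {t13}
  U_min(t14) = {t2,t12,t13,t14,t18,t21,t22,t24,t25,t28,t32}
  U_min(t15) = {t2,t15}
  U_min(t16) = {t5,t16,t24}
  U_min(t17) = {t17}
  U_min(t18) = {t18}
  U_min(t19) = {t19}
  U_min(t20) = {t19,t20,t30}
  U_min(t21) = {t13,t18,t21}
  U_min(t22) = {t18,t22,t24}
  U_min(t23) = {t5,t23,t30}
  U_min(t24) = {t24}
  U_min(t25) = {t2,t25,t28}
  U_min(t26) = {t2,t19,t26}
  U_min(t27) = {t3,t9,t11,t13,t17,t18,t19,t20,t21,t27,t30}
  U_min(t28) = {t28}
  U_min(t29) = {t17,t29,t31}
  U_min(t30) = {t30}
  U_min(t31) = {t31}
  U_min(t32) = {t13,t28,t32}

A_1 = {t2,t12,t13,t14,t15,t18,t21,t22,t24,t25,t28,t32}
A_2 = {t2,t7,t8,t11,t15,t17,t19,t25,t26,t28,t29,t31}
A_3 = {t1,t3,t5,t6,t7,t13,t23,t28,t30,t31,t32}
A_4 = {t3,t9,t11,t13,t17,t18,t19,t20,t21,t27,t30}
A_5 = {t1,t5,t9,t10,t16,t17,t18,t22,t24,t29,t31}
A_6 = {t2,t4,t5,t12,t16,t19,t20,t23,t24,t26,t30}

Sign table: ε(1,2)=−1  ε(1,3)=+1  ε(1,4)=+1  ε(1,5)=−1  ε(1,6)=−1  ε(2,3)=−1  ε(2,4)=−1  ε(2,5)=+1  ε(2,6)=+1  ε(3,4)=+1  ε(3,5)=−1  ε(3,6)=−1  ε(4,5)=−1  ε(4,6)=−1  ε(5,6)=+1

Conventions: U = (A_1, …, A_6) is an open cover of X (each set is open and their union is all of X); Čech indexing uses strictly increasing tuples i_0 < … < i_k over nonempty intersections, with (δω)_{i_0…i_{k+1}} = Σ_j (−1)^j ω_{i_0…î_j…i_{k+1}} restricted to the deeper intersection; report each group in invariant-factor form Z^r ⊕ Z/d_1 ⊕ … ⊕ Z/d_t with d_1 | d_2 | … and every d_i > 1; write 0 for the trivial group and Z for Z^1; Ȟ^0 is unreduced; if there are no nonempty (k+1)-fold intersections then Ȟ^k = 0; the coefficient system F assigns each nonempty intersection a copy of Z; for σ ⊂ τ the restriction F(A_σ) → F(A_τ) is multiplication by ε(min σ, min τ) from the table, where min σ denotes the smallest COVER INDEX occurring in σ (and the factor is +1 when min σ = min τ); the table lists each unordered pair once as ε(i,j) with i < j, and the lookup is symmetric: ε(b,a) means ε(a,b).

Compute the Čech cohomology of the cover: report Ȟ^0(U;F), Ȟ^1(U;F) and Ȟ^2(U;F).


Ȟ^0(U;F) ≅ Z; Ȟ^1(U;F) ≅ 0; Ȟ^2(U;F) ≅ Z/2

nerve simplices:
  A12={t2,t15,t25,t28} A13={t13,t28,t32} A14={t13,t18,t21} A15={t18,t22,t24} A16={t2,t12,t24} A23={t7,t28,t31} A24={t11,t17,t19} A25={t17,t29,t31} A26={t2,t19,t26} A34={t3,t13,t30} A35={t1,t5,t31} A36={t5,t23,t30} A45={t9,t17,t18} A46={t19,t20,t30} A56={t5,t16,t24}
  A123={t28} A126={t2} A134={t13} A145={t18} A156={t24} A235={t31} A245={t17} A246={t19} A346={t30} A356={t5}
C dims 6,15,10; δ0: rk 5, SNF 1^5; δ1: rk 10, SNF 1^9·2
degree 0: 6−5−0 = 1 → Ȟ^0 ≅ Z
degree 1: 15−10−5 = 0 → Ȟ^1 ≅ 0
degree 2: 10−0−10 = 0 plus torsion [2] → Ȟ^2 ≅ Z/2


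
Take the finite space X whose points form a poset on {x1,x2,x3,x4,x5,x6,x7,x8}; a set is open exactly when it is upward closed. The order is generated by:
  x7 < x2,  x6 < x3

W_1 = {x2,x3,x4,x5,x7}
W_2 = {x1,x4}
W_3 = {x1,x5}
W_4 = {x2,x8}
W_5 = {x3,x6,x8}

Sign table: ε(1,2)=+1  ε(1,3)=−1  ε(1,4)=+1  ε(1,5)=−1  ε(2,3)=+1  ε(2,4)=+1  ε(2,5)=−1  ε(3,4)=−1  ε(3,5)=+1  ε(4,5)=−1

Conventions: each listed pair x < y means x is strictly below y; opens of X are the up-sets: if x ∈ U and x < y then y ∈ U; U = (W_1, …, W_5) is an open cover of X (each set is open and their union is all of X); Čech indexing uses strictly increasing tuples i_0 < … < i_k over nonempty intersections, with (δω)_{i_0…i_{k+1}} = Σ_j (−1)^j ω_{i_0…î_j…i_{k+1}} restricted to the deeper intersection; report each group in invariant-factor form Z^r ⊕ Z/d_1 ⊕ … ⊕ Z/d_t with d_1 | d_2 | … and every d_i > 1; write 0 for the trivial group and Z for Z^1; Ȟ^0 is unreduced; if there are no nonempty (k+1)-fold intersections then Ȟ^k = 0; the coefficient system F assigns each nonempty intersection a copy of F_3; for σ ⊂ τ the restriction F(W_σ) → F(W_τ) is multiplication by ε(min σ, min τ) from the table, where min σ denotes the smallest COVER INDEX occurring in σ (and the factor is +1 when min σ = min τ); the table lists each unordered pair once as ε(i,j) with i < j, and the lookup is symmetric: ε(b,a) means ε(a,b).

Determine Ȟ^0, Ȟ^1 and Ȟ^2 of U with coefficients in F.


Ȟ^0 = 0,  Ȟ^1 = Z/3,  Ȟ^2 = 0

nerve simplices:
  W12={x4} W13={x5} W14={x2} W15={x3} W23={x1} W45={x8}
C dims 5,6; δ0: rk_F3 5
degree 0: 5−5−0 = 0 → Ȟ^0 ≅ 0
degree 1: 6−0−5 = 1 → Ȟ^1 ≅ Z/3
degree 2: 0−0−0 = 0 → Ȟ^2 ≅ 0


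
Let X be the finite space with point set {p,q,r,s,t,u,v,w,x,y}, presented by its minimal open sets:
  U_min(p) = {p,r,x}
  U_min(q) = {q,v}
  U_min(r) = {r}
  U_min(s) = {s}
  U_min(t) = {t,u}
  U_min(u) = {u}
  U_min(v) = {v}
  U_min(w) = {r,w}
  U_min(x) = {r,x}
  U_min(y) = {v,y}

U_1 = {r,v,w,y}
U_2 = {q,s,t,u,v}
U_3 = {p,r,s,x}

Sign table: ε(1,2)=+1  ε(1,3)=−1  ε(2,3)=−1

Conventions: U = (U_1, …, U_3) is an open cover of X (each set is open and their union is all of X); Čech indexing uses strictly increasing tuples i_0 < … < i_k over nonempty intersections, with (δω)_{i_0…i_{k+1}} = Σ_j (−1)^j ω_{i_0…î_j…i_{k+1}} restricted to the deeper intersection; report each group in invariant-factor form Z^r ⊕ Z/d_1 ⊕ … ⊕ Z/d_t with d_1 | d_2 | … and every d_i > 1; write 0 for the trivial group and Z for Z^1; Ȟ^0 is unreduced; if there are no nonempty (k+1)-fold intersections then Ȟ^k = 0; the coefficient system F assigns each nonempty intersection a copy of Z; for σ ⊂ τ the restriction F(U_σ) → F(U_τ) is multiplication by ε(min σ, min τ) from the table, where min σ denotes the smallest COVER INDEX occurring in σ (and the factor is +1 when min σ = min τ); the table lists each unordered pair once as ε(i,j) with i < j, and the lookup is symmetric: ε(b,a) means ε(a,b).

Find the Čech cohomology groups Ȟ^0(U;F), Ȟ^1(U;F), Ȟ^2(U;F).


Ȟ^0 ≅ Z,  Ȟ^1 ≅ Z,  Ȟ^2 ≅ 0

nonempty overlaps:
  U12={v} U13={r} U23={s}
C dims 3,3; δ0: rk 2, SNF 1^2
degree 0: 3−2−0 = 1 → Ȟ^0 ≅ Z
degree 1: 3−0−2 = 1 → Ȟ^1 ≅ Z
degree 2: 0−0−0 = 0 → Ȟ^2 ≅ 0
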